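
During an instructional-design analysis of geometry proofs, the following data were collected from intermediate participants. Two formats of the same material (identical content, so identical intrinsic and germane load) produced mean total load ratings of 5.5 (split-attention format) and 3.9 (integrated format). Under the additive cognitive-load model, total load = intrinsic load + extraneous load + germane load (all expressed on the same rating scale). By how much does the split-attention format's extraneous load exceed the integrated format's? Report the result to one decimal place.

Intrinsic and germane load are equal across formats, so the difference in total load equals the difference in extraneous load.
Extraneous-load difference = 5.5 − 3.9 = 1.6.

1.6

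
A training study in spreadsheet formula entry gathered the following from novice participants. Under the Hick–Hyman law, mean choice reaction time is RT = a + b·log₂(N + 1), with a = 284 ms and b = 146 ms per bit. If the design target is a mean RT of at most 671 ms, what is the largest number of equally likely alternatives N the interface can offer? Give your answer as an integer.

5

Set 284 + 146·log₂(N + 1) ≤ 671.
log₂(N + 1) ≤ (671 − 284) / 146 = 2.6507.
N + 1 ≤ 2^2.6507 = 6.2797.
N ≤ 5.2797, so the largest integer N is 5.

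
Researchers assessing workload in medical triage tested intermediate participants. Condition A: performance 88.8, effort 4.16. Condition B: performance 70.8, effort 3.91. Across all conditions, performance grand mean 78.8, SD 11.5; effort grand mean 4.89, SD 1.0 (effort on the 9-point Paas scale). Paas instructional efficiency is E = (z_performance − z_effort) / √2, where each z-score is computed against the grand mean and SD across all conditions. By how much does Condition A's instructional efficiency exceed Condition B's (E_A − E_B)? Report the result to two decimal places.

Condition A: z_P = (88.8 − 78.8)/11.5 = 0.8696; z_E = (4.16 − 4.89)/1.0 = -0.7300; E_A = (0.8696 − (-0.7300))/√2 = 1.1311.
Condition B: z_P = (70.8 − 78.8)/11.5 = -0.6957; z_E = (3.91 − 4.89)/1.0 = -0.9800; E_B = (-0.6957 − (-0.9800))/√2 = 0.2010.
E_A − E_B = 1.1311 − 0.2010 = 0.9301 ≈ 0.93.

0.93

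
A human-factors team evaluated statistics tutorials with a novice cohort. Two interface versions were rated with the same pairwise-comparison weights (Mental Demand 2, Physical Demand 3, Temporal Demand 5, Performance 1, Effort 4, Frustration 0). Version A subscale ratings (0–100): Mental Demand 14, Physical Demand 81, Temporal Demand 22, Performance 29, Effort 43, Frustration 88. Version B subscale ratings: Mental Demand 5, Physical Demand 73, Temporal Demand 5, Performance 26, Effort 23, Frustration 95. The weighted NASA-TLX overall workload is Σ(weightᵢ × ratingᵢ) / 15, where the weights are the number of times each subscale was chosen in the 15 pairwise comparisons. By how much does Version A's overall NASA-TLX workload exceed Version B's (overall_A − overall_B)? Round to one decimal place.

Version A weighted sum = 2·14 + 3·81 + 5·22 + 1·29 + 4·43 + 0·88 = 28 + 243 + 110 + 29 + 172 + 0 = 582; overall_A = 582/15 = 38.8000.
Version B weighted sum = 2·5 + 3·73 + 5·5 + 1·26 + 4·23 + 0·95 = 10 + 219 + 25 + 26 + 92 + 0 = 372; overall_B = 372/15 = 24.8000.
Difference = 38.8000 − 24.8000 = 14.0000 ≈ 14.0.

14.0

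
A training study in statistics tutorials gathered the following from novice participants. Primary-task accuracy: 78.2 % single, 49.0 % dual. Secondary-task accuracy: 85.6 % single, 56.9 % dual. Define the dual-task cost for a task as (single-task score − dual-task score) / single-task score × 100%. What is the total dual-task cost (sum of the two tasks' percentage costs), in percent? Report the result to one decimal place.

Primary cost = (78.2 − 49.0) / 78.2 × 100% = 37.3402%.
Secondary cost = (85.6 − 56.9) / 85.6 × 100% = 33.5280%.
Total = 37.3402% + 33.5280% = 70.8682% ≈ 70.9%.

70.9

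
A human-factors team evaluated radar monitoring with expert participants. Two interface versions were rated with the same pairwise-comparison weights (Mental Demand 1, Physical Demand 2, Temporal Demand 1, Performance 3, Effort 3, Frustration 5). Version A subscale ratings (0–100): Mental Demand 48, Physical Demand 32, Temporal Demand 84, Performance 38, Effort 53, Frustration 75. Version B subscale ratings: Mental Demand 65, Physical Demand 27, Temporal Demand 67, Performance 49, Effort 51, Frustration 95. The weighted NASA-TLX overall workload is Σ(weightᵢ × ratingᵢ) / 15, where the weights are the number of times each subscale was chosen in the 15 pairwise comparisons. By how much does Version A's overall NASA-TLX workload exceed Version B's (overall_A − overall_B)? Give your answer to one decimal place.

Version A weighted sum = 1·48 + 2·32 + 1·84 + 3·38 + 3·53 + 5·75 = 48 + 64 + 84 + 114 + 159 + 375 = 844; overall_A = 844/15 = 56.2667.
Version B weighted sum = 1·65 + 2·27 + 1·67 + 3·49 + 3·51 + 5·95 = 65 + 54 + 67 + 147 + 153 + 475 = 961; overall_B = 961/15 = 64.0667.
Difference = 56.2667 − 64.0667 = -7.8000 ≈ -7.8.

-7.8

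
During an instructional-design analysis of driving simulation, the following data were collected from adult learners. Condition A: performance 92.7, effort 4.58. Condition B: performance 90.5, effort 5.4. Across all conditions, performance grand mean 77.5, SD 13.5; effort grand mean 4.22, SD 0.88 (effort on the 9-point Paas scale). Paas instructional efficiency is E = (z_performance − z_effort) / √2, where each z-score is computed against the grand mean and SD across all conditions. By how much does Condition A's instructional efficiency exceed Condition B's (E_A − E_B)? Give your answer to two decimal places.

0.77

Condition A: z_P = (92.7 − 77.5)/13.5 = 1.1259; z_E = (4.58 − 4.22)/0.88 = 0.4091; E_A = (1.1259 − 0.4091)/√2 = 0.5069.
Condition B: z_P = (90.5 − 77.5)/13.5 = 0.9630; z_E = (5.4 − 4.22)/0.88 = 1.3409; E_B = (0.9630 − 1.3409)/√2 = -0.2672.
E_A − E_B = 0.5069 − (-0.2672) = 0.7741 ≈ 0.77.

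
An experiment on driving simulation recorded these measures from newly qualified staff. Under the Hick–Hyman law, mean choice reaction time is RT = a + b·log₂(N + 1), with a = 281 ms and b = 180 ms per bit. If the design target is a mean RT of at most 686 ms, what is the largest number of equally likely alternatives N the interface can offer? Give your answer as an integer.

Set 281 + 180·log₂(N + 1) ≤ 686.
log₂(N + 1) ≤ (686 − 281) / 180 = 2.2500.
N + 1 ≤ 2^2.2500 = 4.7568.
N ≤ 3.7568, so the largest integer N is 3.

3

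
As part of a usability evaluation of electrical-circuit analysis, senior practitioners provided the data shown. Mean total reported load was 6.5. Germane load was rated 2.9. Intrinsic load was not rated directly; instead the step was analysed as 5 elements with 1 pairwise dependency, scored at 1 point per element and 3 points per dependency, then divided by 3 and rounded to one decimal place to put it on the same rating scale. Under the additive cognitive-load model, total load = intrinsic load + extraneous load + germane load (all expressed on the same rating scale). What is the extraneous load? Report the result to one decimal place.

Intrinsic (element-interactivity): (5 × 1 + 1 × 3) / 3 = 8 / 3 = 2.6667 → 2.7.
extraneous load = total − intrinsic − germane
             = 6.5 − 2.7 − 2.9 = 0.9.

0.9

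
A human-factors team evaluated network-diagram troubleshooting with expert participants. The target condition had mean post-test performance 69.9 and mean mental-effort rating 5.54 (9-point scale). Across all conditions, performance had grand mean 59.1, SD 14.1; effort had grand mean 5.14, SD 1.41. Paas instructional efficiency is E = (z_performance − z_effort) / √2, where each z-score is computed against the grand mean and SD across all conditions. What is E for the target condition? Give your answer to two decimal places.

z_performance = (69.9 − 59.1) / 14.1 = 10.8000 / 14.1 = 0.7660.
z_effort = (5.54 − 5.14) / 1.41 = 0.4000 / 1.41 = 0.2837.
z_P − z_E = 0.7660 − 0.2837 = 0.4823.
E = 0.4823 / √2 = 0.4823 / 1.41421 = 0.3410 ≈ 0.34.

0.34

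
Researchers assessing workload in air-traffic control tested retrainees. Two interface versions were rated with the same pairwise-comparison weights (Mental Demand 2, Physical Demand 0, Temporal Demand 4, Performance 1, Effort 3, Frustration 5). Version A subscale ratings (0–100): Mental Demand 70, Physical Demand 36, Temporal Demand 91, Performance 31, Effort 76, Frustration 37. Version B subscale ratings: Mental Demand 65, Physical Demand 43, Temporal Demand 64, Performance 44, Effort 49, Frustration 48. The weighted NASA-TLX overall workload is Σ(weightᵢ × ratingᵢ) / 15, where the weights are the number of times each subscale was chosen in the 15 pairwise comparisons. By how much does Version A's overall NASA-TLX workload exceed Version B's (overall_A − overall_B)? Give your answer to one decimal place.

Version A weighted sum = 2·70 + 0·36 + 4·91 + 1·31 + 3·76 + 5·37 = 140 + 0 + 364 + 31 + 228 + 185 = 948; overall_A = 948/15 = 63.2000.
Version B weighted sum = 2·65 + 0·43 + 4·64 + 1·44 + 3·49 + 5·48 = 130 + 0 + 256 + 44 + 147 + 240 = 817; overall_B = 817/15 = 54.4667.
Difference = 63.2000 − 54.4667 = 8.7333 ≈ 8.7.

8.7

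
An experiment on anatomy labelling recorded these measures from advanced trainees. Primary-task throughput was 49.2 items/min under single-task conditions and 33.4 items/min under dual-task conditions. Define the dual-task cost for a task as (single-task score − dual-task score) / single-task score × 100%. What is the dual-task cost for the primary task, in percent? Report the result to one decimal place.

32.1

Cost = (49.2 − 33.4) / 49.2 × 100%
     = 15.8000 / 49.2 × 100% = 32.1138%.
≈ 32.1%.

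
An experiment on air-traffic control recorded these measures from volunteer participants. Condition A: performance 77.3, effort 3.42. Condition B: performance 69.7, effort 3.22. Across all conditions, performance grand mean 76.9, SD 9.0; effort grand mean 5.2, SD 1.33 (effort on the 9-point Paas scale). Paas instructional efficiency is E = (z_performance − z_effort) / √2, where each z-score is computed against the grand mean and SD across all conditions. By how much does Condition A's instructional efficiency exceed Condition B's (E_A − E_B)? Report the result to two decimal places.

Condition A: z_P = (77.3 − 76.9)/9.0 = 0.0444; z_E = (3.42 − 5.2)/1.33 = -1.3383; E_A = (0.0444 − (-1.3383))/√2 = 0.9777.
Condition B: z_P = (69.7 − 76.9)/9.0 = -0.8000; z_E = (3.22 − 5.2)/1.33 = -1.4887; E_B = (-0.8000 − (-1.4887))/√2 = 0.4870.
E_A − E_B = 0.9777 − 0.4870 = 0.4907 ≈ 0.49.

0.49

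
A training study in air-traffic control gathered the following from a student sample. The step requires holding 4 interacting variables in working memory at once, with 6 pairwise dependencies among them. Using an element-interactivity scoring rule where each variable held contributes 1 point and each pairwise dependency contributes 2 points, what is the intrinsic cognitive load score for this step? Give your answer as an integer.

Element contribution: 4 × 1 = 4.
Interaction contribution: 6 × 2 = 12.
Intrinsic load = 4 + 12 = 16.

16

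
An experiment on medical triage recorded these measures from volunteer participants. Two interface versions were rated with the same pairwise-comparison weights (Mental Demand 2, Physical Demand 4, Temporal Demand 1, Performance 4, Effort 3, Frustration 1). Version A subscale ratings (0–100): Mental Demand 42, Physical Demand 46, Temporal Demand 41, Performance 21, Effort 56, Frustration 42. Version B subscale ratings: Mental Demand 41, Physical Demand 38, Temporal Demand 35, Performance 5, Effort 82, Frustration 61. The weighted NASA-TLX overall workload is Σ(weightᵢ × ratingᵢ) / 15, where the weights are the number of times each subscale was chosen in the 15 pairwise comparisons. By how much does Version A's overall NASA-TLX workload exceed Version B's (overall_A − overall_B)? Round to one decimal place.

0.5

Version A weighted sum = 2·42 + 4·46 + 1·41 + 4·21 + 3·56 + 1·42 = 84 + 184 + 41 + 84 + 168 + 42 = 603; overall_A = 603/15 = 40.2000.
Version B weighted sum = 2·41 + 4·38 + 1·35 + 4·5 + 3·82 + 1·61 = 82 + 152 + 35 + 20 + 246 + 61 = 596; overall_B = 596/15 = 39.7333.
Difference = 40.2000 − 39.7333 = 0.4667 ≈ 0.5.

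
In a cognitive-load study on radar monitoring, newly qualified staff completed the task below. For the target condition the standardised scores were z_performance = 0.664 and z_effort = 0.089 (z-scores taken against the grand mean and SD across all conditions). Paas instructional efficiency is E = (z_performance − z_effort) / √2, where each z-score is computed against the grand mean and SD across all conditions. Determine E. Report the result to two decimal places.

0.41

z_P − z_E = 0.664 − 0.089 = 0.5750.
E = 0.5750 / √2 = 0.5750 / 1.41421 = 0.4066 ≈ 0.41.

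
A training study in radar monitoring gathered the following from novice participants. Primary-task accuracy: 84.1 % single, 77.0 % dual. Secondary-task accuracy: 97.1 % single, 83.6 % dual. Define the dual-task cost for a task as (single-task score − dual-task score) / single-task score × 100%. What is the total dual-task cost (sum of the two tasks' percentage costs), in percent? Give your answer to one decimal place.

Primary cost = (84.1 − 77.0) / 84.1 × 100% = 8.4423%.
Secondary cost = (97.1 − 83.6) / 97.1 × 100% = 13.9032%.
Total = 8.4423% + 13.9032% = 22.3455% ≈ 22.3%.

22.3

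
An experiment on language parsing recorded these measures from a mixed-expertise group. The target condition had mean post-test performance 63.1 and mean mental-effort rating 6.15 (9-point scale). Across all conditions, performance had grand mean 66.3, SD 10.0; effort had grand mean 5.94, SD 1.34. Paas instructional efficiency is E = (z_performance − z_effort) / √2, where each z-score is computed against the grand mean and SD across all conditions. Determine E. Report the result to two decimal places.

-0.34

z_performance = (63.1 − 66.3) / 10.0 = -3.2000 / 10.0 = -0.3200.
z_effort = (6.15 − 5.94) / 1.34 = 0.2100 / 1.34 = 0.1567.
z_P − z_E = -0.3200 − 0.1567 = -0.4767.
E = -0.4767 / √2 = -0.4767 / 1.41421 = -0.3371 ≈ -0.34.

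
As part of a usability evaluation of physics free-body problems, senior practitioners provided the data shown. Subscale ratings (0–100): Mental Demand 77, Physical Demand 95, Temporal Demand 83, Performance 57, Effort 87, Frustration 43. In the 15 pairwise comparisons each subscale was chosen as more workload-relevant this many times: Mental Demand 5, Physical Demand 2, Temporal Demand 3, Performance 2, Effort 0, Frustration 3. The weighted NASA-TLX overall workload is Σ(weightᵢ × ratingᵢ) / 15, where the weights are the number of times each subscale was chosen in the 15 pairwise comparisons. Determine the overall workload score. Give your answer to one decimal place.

The tallies are the weights (they sum to 15).
Weighted sum = 5·77 + 2·95 + 3·83 + 2·57 + 0·87 + 3·43
            = 385 + 190 + 249 + 114 + 0 + 129 = 1067.
Overall workload = 1067 / 15 = 71.1333 ≈ 71.1.

71.1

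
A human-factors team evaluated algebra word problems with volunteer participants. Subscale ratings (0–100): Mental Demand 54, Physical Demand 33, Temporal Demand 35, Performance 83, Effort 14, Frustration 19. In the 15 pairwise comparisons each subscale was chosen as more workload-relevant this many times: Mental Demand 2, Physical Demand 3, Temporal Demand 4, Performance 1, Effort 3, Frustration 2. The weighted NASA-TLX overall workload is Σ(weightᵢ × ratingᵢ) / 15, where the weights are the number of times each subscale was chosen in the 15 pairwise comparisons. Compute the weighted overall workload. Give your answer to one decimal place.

The tallies are the weights (they sum to 15).
Weighted sum = 2·54 + 3·33 + 4·35 + 1·83 + 3·14 + 2·19
            = 108 + 99 + 140 + 83 + 42 + 38 = 510.
Overall workload = 510 / 15 = 34.0000 ≈ 34.0.

34.0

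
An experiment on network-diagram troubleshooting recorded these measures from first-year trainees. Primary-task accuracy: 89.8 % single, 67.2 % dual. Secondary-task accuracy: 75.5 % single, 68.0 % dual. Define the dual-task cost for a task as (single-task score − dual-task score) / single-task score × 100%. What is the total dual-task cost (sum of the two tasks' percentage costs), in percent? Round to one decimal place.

35.1

Primary cost = (89.8 − 67.2) / 89.8 × 100% = 25.1670%.
Secondary cost = (75.5 − 68.0) / 75.5 × 100% = 9.9338%.
Total = 25.1670% + 9.9338% = 35.1008% ≈ 35.1%.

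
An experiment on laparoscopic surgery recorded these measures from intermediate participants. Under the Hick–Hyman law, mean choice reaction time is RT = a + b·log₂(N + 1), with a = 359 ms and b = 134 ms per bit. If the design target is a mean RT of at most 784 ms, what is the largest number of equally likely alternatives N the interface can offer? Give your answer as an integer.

8

Set 359 + 134·log₂(N + 1) ≤ 784.
log₂(N + 1) ≤ (784 − 359) / 134 = 3.1716.
N + 1 ≤ 2^3.1716 = 9.0105.
N ≤ 8.0105, so the largest integer N is 8.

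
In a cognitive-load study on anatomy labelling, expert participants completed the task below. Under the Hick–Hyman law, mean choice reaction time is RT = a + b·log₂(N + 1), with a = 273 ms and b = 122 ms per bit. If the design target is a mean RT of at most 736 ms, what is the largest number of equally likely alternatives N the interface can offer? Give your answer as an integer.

Set 273 + 122·log₂(N + 1) ≤ 736.
log₂(N + 1) ≤ (736 − 273) / 122 = 3.7951.
N + 1 ≤ 2^3.7951 = 13.8816.
N ≤ 12.8816, so the largest integer N is 12.

12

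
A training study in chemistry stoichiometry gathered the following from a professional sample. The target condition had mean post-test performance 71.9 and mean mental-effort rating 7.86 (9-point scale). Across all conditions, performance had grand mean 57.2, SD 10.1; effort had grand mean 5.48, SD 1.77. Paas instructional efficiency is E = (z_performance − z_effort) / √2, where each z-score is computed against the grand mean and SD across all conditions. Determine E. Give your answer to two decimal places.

0.08

z_performance = (71.9 − 57.2) / 10.1 = 14.7000 / 10.1 = 1.4554.
z_effort = (7.86 − 5.48) / 1.77 = 2.3800 / 1.77 = 1.3446.
z_P − z_E = 1.4554 − 1.3446 = 0.1108.
E = 0.1108 / √2 = 0.1108 / 1.41421 = 0.0783 ≈ 0.08.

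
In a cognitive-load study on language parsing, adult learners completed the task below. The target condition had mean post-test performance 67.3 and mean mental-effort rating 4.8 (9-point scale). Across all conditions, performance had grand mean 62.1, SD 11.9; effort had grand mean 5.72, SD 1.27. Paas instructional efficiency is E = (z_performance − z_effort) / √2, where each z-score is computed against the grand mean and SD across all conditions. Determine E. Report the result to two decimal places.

0.82

z_performance = (67.3 − 62.1) / 11.9 = 5.2000 / 11.9 = 0.4370.
z_effort = (4.8 − 5.72) / 1.27 = -0.9200 / 1.27 = -0.7244.
z_P − z_E = 0.4370 − (-0.7244) = 1.1614.
E = 1.1614 / √2 = 1.1614 / 1.41421 = 0.8212 ≈ 0.82.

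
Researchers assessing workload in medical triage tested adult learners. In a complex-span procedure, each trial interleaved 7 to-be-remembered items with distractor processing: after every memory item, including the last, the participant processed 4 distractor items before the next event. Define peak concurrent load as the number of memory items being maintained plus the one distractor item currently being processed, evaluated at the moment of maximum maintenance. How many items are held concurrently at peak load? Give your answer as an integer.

Maintenance is greatest during the distractor(s) after memory item 7: all 7 memory items are being held.
One distractor item is concurrently being processed.
Peak concurrent load = 7 + 1 = 8 items.

8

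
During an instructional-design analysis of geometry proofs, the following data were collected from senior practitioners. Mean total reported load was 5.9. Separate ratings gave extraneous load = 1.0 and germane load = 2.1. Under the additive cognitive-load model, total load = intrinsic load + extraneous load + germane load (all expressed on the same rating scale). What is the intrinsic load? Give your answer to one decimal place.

2.8

intrinsic load = total − extraneous − germane
             = 5.9 − 1.0 − 2.1 = 2.8.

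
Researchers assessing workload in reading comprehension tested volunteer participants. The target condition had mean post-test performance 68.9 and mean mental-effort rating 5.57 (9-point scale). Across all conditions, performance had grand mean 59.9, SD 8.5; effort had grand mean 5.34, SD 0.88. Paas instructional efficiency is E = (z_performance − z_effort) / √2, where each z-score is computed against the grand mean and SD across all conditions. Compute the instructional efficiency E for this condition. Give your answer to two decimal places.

z_performance = (68.9 − 59.9) / 8.5 = 9.0000 / 8.5 = 1.0588.
z_effort = (5.57 − 5.34) / 0.88 = 0.2300 / 0.88 = 0.2614.
z_P − z_E = 1.0588 − 0.2614 = 0.7974.
E = 0.7974 / √2 = 0.7974 / 1.41421 = 0.5638 ≈ 0.56.

0.56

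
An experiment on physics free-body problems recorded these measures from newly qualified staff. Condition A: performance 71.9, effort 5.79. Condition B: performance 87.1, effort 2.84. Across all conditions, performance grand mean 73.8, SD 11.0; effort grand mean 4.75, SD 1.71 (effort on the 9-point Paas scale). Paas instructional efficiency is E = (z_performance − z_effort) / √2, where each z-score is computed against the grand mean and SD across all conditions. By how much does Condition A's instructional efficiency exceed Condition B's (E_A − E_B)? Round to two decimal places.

-2.20

Condition A: z_P = (71.9 − 73.8)/11.0 = -0.1727; z_E = (5.79 − 4.75)/1.71 = 0.6082; E_A = (-0.1727 − 0.6082)/√2 = -0.5522.
Condition B: z_P = (87.1 − 73.8)/11.0 = 1.2091; z_E = (2.84 − 4.75)/1.71 = -1.1170; E_B = (1.2091 − (-1.1170))/√2 = 1.6448.
E_A − E_B = -0.5522 − 1.6448 = -2.1970 ≈ -2.20.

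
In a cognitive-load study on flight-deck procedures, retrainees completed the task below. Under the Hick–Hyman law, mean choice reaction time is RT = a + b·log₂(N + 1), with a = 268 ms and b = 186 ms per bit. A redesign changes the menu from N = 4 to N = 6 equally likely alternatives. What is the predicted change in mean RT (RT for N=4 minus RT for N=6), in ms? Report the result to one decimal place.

-90.3

RT(4) = 268 + 186·log₂(5) = 268 + 186·2.3219 = 699.8734 ms.
RT(6) = 268 + 186·log₂(7) = 268 + 186·2.8074 = 790.1764 ms.
Difference = 699.8734 − 790.1764 = -90.3030 ≈ -90.3 ms.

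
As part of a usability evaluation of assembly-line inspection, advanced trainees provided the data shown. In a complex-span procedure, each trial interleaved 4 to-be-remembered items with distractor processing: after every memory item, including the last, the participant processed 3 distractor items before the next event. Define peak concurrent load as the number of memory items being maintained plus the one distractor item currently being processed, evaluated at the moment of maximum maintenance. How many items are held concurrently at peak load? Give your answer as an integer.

5

Maintenance is greatest during the distractor(s) after memory item 4: all 4 memory items are being held.
One distractor item is concurrently being processed.
Peak concurrent load = 4 + 1 = 5 items.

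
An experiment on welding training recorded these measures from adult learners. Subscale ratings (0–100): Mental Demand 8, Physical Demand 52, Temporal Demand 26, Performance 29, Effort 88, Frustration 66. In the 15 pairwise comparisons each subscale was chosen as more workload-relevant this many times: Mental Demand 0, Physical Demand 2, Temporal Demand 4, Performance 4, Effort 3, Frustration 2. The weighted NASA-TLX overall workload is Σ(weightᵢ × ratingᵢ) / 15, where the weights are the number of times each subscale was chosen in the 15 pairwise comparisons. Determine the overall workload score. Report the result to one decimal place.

48.0

The tallies are the weights (they sum to 15).
Weighted sum = 0·8 + 2·52 + 4·26 + 4·29 + 3·88 + 2·66
            = 0 + 104 + 104 + 116 + 264 + 132 = 720.
Overall workload = 720 / 15 = 48.0000 ≈ 48.0.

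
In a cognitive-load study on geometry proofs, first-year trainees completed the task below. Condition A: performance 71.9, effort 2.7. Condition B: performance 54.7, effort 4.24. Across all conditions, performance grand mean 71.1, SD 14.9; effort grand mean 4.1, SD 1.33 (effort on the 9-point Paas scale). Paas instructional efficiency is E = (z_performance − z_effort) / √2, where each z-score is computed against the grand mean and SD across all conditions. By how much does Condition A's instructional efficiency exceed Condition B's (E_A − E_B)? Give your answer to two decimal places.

1.64

Condition A: z_P = (71.9 − 71.1)/14.9 = 0.0537; z_E = (2.7 − 4.1)/1.33 = -1.0526; E_A = (0.0537 − (-1.0526))/√2 = 0.7823.
Condition B: z_P = (54.7 − 71.1)/14.9 = -1.1007; z_E = (4.24 − 4.1)/1.33 = 0.1053; E_B = (-1.1007 − 0.1053)/√2 = -0.8528.
E_A − E_B = 0.7823 − (-0.8528) = 1.6351 ≈ 1.64.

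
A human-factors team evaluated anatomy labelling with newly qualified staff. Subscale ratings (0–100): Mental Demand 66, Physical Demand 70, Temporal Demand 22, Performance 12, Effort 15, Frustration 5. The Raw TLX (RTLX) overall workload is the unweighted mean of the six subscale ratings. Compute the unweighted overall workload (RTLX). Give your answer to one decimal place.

Sum of ratings = 66 + 70 + 22 + 12 + 15 + 5 = 190.
RTLX = 190 / 6 = 31.6667 ≈ 31.7.

31.7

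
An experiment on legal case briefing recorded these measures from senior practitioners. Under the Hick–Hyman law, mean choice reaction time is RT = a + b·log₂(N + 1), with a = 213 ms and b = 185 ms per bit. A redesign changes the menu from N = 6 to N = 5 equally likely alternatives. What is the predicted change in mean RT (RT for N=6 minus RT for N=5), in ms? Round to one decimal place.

RT(6) = 213 + 185·log₂(7) = 213 + 185·2.8074 = 732.3690 ms.
RT(5) = 213 + 185·log₂(6) = 213 + 185·2.5850 = 691.2250 ms.
Difference = 732.3690 − 691.2250 = 41.1440 ≈ 41.1 ms.

41.1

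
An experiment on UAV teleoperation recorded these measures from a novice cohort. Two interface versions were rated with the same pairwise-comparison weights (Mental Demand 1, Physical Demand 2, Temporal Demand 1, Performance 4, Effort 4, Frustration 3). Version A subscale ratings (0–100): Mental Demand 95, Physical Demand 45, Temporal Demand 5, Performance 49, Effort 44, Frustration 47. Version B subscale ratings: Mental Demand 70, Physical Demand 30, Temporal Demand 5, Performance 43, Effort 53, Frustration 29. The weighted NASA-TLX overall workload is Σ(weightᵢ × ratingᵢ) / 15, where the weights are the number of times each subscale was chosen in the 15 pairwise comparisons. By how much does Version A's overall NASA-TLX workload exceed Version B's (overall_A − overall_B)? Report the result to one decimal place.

6.5

Version A weighted sum = 1·95 + 2·45 + 1·5 + 4·49 + 4·44 + 3·47 = 95 + 90 + 5 + 196 + 176 + 141 = 703; overall_A = 703/15 = 46.8667.
Version B weighted sum = 1·70 + 2·30 + 1·5 + 4·43 + 4·53 + 3·29 = 70 + 60 + 5 + 172 + 212 + 87 = 606; overall_B = 606/15 = 40.4000.
Difference = 46.8667 − 40.4000 = 6.4667 ≈ 6.5.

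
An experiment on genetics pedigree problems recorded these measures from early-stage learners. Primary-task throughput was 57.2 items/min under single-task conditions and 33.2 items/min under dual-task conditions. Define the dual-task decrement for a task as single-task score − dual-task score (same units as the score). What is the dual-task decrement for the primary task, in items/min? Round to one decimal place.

Decrement = 57.2 − 33.2 = 24.0000 items/min ≈ 24.0 items/min.

24.0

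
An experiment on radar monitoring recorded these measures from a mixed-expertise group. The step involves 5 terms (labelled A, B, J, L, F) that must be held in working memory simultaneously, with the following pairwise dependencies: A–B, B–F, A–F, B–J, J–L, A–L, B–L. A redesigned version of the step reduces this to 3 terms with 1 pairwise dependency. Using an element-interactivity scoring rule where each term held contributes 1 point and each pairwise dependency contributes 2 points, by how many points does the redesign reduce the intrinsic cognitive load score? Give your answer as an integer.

14

Original: 5 × 1 + 7 × 2 = 5 + 14 = 19.
Redesigned: 3 × 1 + 1 × 2 = 3 + 2 = 5.
Reduction = 19 − 5 = 14.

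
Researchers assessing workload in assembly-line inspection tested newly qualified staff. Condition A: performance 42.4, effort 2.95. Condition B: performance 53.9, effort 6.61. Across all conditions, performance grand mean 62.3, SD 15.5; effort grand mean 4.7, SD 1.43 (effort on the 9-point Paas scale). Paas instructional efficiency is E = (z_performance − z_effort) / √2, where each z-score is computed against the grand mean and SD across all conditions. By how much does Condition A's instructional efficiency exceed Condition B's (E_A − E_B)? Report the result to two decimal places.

Condition A: z_P = (42.4 − 62.3)/15.5 = -1.2839; z_E = (2.95 − 4.7)/1.43 = -1.2238; E_A = (-1.2839 − (-1.2238))/√2 = -0.0425.
Condition B: z_P = (53.9 − 62.3)/15.5 = -0.5419; z_E = (6.61 − 4.7)/1.43 = 1.3357; E_B = (-0.5419 − 1.3357)/√2 = -1.3277.
E_A − E_B = -0.0425 − (-1.3277) = 1.2852 ≈ 1.29.

1.29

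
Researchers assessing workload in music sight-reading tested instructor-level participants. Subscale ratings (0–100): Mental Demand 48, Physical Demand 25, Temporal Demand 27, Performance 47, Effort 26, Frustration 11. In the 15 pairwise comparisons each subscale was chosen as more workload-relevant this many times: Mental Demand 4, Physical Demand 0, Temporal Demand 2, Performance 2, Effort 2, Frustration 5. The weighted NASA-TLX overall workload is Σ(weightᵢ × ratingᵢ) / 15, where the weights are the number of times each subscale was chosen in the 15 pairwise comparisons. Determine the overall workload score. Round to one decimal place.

The tallies are the weights (they sum to 15).
Weighted sum = 4·48 + 0·25 + 2·27 + 2·47 + 2·26 + 5·11
            = 192 + 0 + 54 + 94 + 52 + 55 = 447.
Overall workload = 447 / 15 = 29.8000 ≈ 29.8.

29.8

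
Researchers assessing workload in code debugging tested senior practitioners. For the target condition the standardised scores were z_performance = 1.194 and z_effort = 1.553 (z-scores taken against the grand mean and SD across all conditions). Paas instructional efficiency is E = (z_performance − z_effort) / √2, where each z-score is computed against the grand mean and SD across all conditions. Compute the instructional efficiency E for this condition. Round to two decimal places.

-0.25

z_P − z_E = 1.194 − 1.553 = -0.3590.
E = -0.3590 / √2 = -0.3590 / 1.41421 = -0.2539 ≈ -0.25.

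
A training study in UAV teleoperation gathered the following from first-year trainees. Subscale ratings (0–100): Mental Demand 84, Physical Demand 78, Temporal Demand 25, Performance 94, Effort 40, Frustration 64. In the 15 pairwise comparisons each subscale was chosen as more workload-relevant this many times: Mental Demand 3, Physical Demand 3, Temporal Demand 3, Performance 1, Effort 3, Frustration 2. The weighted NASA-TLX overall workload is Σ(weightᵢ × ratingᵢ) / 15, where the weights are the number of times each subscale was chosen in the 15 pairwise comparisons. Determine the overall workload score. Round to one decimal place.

60.2

The tallies are the weights (they sum to 15).
Weighted sum = 3·84 + 3·78 + 3·25 + 1·94 + 3·40 + 2·64
            = 252 + 234 + 75 + 94 + 120 + 128 = 903.
Overall workload = 903 / 15 = 60.2000 ≈ 60.2.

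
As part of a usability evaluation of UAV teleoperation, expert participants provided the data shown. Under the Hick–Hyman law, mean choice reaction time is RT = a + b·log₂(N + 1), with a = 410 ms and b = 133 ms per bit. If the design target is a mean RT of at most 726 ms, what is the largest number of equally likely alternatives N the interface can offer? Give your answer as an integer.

Set 410 + 133·log₂(N + 1) ≤ 726.
log₂(N + 1) ≤ (726 − 410) / 133 = 2.3759.
N + 1 ≤ 2^2.3759 = 5.1906.
N ≤ 4.1906, so the largest integer N is 4.

4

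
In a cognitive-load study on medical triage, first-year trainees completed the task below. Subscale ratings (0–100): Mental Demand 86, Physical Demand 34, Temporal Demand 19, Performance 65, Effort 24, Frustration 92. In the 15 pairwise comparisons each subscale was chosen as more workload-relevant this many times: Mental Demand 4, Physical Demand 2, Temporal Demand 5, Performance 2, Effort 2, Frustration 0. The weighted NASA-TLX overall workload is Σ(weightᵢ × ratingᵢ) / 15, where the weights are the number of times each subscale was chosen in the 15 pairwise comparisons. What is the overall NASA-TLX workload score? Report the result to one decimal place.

The tallies are the weights (they sum to 15).
Weighted sum = 4·86 + 2·34 + 5·19 + 2·65 + 2·24 + 0·92
            = 344 + 68 + 95 + 130 + 48 + 0 = 685.
Overall workload = 685 / 15 = 45.6667 ≈ 45.7.

45.7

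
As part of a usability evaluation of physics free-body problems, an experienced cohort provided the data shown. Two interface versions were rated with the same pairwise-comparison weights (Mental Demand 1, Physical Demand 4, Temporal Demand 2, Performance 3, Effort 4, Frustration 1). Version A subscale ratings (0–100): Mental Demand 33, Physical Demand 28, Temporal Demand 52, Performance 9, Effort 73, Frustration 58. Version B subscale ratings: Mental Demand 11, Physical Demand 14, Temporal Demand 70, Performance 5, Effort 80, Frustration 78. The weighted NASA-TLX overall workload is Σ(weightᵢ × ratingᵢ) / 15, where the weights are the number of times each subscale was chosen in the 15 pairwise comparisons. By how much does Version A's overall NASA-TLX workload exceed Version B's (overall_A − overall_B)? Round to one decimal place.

Version A weighted sum = 1·33 + 4·28 + 2·52 + 3·9 + 4·73 + 1·58 = 33 + 112 + 104 + 27 + 292 + 58 = 626; overall_A = 626/15 = 41.7333.
Version B weighted sum = 1·11 + 4·14 + 2·70 + 3·5 + 4·80 + 1·78 = 11 + 56 + 140 + 15 + 320 + 78 = 620; overall_B = 620/15 = 41.3333.
Difference = 41.7333 − 41.3333 = 0.4000 ≈ 0.4.

0.4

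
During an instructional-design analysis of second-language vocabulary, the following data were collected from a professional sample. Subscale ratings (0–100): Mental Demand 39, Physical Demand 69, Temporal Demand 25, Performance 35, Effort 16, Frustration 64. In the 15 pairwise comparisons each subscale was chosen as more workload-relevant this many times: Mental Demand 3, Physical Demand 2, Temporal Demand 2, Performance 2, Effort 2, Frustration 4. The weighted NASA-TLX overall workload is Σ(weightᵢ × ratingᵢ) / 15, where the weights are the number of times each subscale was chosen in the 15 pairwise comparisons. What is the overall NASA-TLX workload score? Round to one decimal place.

The tallies are the weights (they sum to 15).
Weighted sum = 3·39 + 2·69 + 2·25 + 2·35 + 2·16 + 4·64
            = 117 + 138 + 50 + 70 + 32 + 256 = 663.
Overall workload = 663 / 15 = 44.2000 ≈ 44.2.

44.2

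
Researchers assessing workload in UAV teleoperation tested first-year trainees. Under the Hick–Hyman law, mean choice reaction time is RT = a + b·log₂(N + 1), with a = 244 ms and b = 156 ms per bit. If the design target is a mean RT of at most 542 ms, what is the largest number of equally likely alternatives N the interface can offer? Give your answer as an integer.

2

Set 244 + 156·log₂(N + 1) ≤ 542.
log₂(N + 1) ≤ (542 − 244) / 156 = 1.9103.
N + 1 ≤ 2^1.9103 = 3.7589.
N ≤ 2.7589, so the largest integer N is 2.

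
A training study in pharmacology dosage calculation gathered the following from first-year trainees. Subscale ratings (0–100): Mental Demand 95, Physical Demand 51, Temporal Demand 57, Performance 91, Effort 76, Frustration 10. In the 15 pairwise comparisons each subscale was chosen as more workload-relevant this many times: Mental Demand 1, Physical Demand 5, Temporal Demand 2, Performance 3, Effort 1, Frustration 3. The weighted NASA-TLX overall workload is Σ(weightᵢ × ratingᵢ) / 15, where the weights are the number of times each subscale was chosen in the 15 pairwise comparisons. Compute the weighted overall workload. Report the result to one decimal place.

The tallies are the weights (they sum to 15).
Weighted sum = 1·95 + 5·51 + 2·57 + 3·91 + 1·76 + 3·10
            = 95 + 255 + 114 + 273 + 76 + 30 = 843.
Overall workload = 843 / 15 = 56.2000 ≈ 56.2.

56.2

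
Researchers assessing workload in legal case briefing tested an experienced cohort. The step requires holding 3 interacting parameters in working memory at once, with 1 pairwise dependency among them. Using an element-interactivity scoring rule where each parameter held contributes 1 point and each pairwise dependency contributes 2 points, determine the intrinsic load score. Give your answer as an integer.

5

Element contribution: 3 × 1 = 3.
Interaction contribution: 1 × 2 = 2.
Intrinsic load = 3 + 2 = 5.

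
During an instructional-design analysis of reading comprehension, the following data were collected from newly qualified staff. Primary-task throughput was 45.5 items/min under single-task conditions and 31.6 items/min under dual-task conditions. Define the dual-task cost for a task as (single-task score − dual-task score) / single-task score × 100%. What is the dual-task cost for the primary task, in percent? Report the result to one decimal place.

Cost = (45.5 − 31.6) / 45.5 × 100%
     = 13.9000 / 45.5 × 100% = 30.5495%.
≈ 30.5%.

30.5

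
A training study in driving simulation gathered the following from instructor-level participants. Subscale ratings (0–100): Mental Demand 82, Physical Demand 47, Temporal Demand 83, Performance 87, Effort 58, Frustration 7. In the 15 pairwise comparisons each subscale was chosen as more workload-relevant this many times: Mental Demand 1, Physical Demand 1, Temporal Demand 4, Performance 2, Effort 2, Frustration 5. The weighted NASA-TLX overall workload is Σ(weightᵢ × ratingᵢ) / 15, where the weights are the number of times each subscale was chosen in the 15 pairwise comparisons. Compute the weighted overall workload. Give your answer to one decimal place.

52.4

The tallies are the weights (they sum to 15).
Weighted sum = 1·82 + 1·47 + 4·83 + 2·87 + 2·58 + 5·7
            = 82 + 47 + 332 + 174 + 116 + 35 = 786.
Overall workload = 786 / 15 = 52.4000 ≈ 52.4.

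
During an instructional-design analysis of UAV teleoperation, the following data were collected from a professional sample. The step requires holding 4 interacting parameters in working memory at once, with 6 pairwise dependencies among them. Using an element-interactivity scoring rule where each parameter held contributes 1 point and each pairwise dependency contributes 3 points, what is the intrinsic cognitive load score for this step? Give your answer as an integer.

Element contribution: 4 × 1 = 4.
Interaction contribution: 6 × 3 = 18.
Intrinsic load = 4 + 18 = 22.

22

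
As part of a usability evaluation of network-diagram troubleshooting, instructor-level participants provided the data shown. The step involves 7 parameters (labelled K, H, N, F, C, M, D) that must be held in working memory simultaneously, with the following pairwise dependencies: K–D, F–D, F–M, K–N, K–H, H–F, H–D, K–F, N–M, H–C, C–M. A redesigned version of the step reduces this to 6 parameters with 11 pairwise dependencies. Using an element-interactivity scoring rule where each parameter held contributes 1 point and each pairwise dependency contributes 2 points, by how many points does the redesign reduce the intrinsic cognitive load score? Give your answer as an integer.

1

Original: 7 × 1 + 11 × 2 = 7 + 22 = 29.
Redesigned: 6 × 1 + 11 × 2 = 6 + 22 = 28.
Reduction = 29 − 28 = 1.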